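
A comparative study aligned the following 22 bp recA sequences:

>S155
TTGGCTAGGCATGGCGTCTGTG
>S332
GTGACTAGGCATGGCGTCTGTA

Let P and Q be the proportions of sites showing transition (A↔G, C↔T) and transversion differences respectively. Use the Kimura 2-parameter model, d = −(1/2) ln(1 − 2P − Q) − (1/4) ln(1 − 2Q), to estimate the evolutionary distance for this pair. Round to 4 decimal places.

0.1527

The sequences differ at positions 1 (T/G, transversion), 4 (G/A, transition), 22 (G/A, transition).
Of the 3 differences, 2 transitions and 1 transversion over 22 sites: P = 2/22 = 0.090909, Q = 1/22 = 0.045455.
d = −0.5·ln(0.772727) − 0.25·ln(0.909090) = −0.5·(-0.257829) − 0.25·(-0.095311) = 0.1527.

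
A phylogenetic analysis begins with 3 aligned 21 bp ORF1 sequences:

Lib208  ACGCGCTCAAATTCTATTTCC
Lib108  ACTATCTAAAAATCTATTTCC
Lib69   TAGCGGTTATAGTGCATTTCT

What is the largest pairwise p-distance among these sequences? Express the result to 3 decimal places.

Pairwise Hamming distances:
  Lib208 vs Lib108: 5
  Lib208 vs Lib69: 9
  Lib108 vs Lib69: 12
The largest is 12 mismatches, between Lib108 and Lib69; p = 12/21 = 0.571.

0.571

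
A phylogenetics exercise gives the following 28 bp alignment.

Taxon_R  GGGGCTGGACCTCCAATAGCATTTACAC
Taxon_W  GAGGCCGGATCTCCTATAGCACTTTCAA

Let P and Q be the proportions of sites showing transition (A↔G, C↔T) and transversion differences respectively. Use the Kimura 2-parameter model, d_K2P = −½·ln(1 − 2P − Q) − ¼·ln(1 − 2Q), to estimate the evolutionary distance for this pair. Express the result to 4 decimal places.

0.3098

The sequences differ at positions 2 (G/A, transition), 6 (T/C, transition), 10 (C/T, transition), 15 (A/T, transversion), 22 (T/C, transition), 25 (A/T, transversion), 28 (C/A, transversion).
Of the 7 differences, 4 transitions and 3 transversions over 28 sites: P = 4/28 = 0.142857, Q = 3/28 = 0.107143.
d = −0.5·ln(0.607143) − 0.25·ln(0.785714) = −0.5·(-0.498991) − 0.25·(-0.241162) = 0.3098.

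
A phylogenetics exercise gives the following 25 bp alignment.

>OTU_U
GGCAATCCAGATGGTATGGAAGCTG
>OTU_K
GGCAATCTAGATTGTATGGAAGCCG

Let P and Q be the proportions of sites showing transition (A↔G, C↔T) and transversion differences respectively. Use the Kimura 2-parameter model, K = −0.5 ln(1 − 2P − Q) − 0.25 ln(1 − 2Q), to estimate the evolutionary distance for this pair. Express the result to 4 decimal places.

0.1324

Differing sites — 8:C/T (Ti); 13:G/T (Tv); 24:T/C (Ti).
Of the 3 differences, 2 transitions and 1 transversion over 25 sites: P = 2/25 = 0.080000, Q = 1/25 = 0.040000.
d = −0.5·ln(0.800000) − 0.25·ln(0.920000) = −0.5·(-0.223144) − 0.25·(-0.083382) = 0.1324.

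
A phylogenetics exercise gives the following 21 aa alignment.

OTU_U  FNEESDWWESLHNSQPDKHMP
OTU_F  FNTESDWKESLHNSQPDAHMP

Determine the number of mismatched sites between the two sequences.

The sequences differ at positions 3 (E/T), 8 (W/K), 18 (K/A).
That gives 3 mismatches out of 21 aligned sites, so the Hamming distance is 3.

3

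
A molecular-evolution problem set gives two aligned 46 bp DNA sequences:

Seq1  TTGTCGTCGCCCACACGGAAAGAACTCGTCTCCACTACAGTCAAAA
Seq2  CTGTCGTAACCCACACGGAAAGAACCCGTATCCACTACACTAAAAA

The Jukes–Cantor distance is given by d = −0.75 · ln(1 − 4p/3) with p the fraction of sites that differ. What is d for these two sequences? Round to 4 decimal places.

0.1701

Differing sites — 1:T/C; 8:C/A; 9:G/A; 26:T/C; 30:C/A; 40:G/C; 42:C/A.
p = 7/46 = 0.152174.
d = −0.75 · ln(1 − (4/3)·0.152174) = −0.75 · ln(0.797101) = −0.75 · (-0.226774) = 0.1701.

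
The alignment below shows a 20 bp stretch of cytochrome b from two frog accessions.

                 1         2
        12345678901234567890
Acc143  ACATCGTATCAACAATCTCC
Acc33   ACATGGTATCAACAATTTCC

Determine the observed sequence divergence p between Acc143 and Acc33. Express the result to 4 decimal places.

0.1000

The sequences differ at positions 5 (C/G), 17 (C/T).
There are 2 differences over 20 sites, so p = 2/20 = 0.1000.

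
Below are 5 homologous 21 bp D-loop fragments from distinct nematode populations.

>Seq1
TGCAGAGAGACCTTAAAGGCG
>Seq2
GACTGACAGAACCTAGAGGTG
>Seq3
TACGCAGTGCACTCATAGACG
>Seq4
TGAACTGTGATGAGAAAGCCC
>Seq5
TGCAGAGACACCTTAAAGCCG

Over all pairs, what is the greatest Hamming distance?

Pairwise Hamming distances:
  Seq1 vs Seq2: 8
  Seq1 vs Seq3: 9
  Seq1 vs Seq4: 10
  Seq1 vs Seq5: 2
  Seq2 vs Seq3: 11
  Seq2 vs Seq4: 16
  Seq2 vs Seq5: 10
  Seq3 vs Seq4: 12
  Seq3 vs Seq5: 10
  Seq4 vs Seq5: 10
The largest is 16, between Seq2 and Seq4.

16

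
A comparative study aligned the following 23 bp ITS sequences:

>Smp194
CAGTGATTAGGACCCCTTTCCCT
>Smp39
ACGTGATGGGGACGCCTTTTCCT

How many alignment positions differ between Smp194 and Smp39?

6

Mismatches occur at site 1 (C/A), site 2 (A/C), site 8 (T/G), site 9 (A/G), site 14 (C/G), site 20 (C/T).
That gives 6 mismatches out of 23 aligned sites, so the Hamming distance is 6.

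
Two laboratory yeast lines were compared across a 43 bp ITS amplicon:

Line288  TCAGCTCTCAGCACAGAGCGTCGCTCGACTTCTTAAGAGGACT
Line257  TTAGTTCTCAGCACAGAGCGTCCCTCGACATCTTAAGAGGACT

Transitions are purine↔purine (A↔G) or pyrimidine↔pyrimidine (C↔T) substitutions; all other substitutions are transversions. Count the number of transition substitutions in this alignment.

2

The sequences differ at positions 2 (C/T, transition), 5 (C/T, transition), 23 (G/C, transversion), 30 (T/A, transversion).
Of the 4 differences, 2 transitions and 2 transversions, so the answer is 2.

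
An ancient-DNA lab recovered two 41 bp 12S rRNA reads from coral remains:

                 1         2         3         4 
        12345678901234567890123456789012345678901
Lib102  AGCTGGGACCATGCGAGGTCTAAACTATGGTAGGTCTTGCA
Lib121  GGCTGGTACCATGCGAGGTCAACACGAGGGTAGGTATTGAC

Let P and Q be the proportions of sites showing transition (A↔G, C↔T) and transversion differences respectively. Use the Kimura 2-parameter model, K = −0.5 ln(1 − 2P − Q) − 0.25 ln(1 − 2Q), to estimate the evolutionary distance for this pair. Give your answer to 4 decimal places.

0.2635

The sequences differ at positions 1 (A/G, transition), 7 (G/T, transversion), 21 (T/A, transversion), 23 (A/C, transversion), 26 (T/G, transversion), 28 (T/G, transversion), 36 (C/A, transversion), 40 (C/A, transversion), 41 (A/C, transversion).
Of the 9 differences, 1 transition and 8 transversions over 41 sites: P = 1/41 = 0.024390, Q = 8/41 = 0.195122.
d = −0.5·ln(0.756098) − 0.25·ln(0.609756) = −0.5·(-0.279584) − 0.25·(-0.494696) = 0.2635.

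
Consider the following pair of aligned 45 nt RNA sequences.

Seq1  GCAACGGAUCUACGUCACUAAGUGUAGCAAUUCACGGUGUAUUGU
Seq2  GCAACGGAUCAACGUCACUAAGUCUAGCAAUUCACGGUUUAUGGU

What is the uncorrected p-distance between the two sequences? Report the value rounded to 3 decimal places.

0.089

Differing sites — 11:U/A; 24:G/C; 39:G/U; 43:U/G.
There are 4 differences over 45 sites, so p = 4/45 = 0.089.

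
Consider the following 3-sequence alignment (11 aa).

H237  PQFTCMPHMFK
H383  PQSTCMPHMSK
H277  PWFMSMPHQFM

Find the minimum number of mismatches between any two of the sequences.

2

Pairwise Hamming distances:
  H237 vs H383: 2
  H237 vs H277: 5
  H383 vs H277: 7
The smallest is 2, between H237 and H383.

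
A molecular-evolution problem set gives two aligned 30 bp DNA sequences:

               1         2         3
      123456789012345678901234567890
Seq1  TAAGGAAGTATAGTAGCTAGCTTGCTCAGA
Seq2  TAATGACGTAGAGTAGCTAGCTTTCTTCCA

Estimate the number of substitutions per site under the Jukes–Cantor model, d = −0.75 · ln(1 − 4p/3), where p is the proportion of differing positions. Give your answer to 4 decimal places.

Mismatches occur at site 4 (G→T), site 7 (A→C), site 11 (T→G), site 24 (G→T), site 27 (C→T), site 28 (A→C), site 29 (G→C).
p = 7/30 = 0.233333.
d = −0.75 · ln(1 − (4/3)·0.233333) = −0.75 · ln(0.688889) = −0.75 · (-0.372675) = 0.2795.

0.2795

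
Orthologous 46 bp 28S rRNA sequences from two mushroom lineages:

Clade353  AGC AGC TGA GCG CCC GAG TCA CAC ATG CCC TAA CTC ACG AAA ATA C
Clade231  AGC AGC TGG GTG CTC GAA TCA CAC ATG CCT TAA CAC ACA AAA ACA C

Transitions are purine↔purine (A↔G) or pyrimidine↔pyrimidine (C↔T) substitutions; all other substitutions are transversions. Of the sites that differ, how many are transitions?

Differing sites — 9:A/G (Ti); 11:C/T (Ti); 14:C/T (Ti); 18:G/A (Ti); 30:C/T (Ti); 35:T/A (Tv); 39:G/A (Ti); 44:T/C (Ti).
Of the 8 differences, 7 transitions and 1 transversion, so the answer is 7.

7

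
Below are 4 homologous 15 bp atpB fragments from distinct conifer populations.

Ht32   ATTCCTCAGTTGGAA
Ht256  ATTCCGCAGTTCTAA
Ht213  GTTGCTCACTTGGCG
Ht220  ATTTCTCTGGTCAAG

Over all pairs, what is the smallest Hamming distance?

3

Pairwise Hamming distances:
  Ht32 vs Ht256: 3
  Ht32 vs Ht213: 5
  Ht32 vs Ht220: 6
  Ht256 vs Ht213: 8
  Ht256 vs Ht220: 6
  Ht213 vs Ht220: 8
The smallest is 3, between Ht32 and Ht256.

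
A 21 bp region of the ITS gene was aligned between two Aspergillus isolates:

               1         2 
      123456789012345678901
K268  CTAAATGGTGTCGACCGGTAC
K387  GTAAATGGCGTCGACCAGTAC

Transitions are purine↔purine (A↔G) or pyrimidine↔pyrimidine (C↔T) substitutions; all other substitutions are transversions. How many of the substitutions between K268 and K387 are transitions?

The sequences differ at positions 1 (C/G, transversion), 9 (T/C, transition), 17 (G/A, transition).
Of the 3 differences, 2 transitions and 1 transversion, so the answer is 2.

2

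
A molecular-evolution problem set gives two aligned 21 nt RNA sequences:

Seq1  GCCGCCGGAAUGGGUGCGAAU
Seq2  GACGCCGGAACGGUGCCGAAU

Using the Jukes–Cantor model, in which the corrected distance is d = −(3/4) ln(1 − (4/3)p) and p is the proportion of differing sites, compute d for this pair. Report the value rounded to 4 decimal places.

0.2865

Mismatches occur at site 2 (C/A), site 11 (U/C), site 14 (G/U), site 15 (U/G), site 16 (G/C).
p = 5/21 = 0.238095.
d = −0.75 · ln(1 − (4/3)·0.238095) = −0.75 · ln(0.682540) = −0.75 · (-0.381934) = 0.2865.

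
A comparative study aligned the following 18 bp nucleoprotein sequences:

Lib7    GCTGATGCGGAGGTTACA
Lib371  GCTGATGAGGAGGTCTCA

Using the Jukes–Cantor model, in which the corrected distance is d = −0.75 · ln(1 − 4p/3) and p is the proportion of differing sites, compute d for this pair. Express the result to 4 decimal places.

Mismatches occur at site 8 (C/A), site 15 (T/C), site 16 (A/T).
p = 3/18 = 0.166667.
d = −0.75 · ln(1 − (4/3)·0.166667) = −0.75 · ln(0.777777) = −0.75 · (-0.251315) = 0.1885.

0.1885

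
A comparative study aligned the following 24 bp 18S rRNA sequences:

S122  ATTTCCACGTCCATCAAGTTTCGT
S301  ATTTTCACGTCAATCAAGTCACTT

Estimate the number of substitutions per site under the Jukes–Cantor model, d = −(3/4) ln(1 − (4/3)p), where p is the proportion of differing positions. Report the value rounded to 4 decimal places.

0.2441

Differing sites — 5:C/T; 12:C/A; 20:T/C; 21:T/A; 23:G/T.
p = 5/24 = 0.208333.
d = −0.75 · ln(1 − (4/3)·0.208333) = −0.75 · ln(0.722223) = −0.75 · (-0.325421) = 0.2441.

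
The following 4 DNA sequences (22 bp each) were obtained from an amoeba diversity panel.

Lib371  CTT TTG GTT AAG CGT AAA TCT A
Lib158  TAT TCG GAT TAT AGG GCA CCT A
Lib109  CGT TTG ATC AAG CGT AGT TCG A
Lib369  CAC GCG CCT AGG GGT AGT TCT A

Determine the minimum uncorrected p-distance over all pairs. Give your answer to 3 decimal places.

0.273

Pairwise Hamming distances:
  Lib371 vs Lib158: 11
  Lib371 vs Lib109: 6
  Lib371 vs Lib369: 10
  Lib158 vs Lib109: 15
  Lib158 vs Lib369: 14
  Lib109 vs Lib369: 10
The smallest is 6 mismatches, between Lib371 and Lib109; p = 6/22 = 0.273.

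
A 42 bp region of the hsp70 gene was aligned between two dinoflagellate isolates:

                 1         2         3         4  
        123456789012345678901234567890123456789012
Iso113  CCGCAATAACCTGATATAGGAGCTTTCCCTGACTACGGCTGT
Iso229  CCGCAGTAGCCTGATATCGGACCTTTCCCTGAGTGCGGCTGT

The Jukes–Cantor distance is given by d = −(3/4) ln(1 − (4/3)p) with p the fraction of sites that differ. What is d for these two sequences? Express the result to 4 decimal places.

Differing sites — 6:A/G; 9:A/G; 18:A/C; 22:G/C; 33:C/G; 35:A/G.
p = 6/42 = 0.142857.
d = −0.75 · ln(1 − (4/3)·0.142857) = −0.75 · ln(0.809524) = −0.75 · (-0.211309) = 0.1585.

0.1585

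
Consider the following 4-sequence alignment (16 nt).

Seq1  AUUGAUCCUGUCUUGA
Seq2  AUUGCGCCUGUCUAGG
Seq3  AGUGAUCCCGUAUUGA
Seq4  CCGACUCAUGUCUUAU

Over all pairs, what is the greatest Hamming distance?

Pairwise Hamming distances:
  Seq1 vs Seq2: 4
  Seq1 vs Seq3: 3
  Seq1 vs Seq4: 8
  Seq2 vs Seq3: 7
  Seq2 vs Seq4: 9
  Seq3 vs Seq4: 10
The largest is 10, between Seq3 and Seq4.

10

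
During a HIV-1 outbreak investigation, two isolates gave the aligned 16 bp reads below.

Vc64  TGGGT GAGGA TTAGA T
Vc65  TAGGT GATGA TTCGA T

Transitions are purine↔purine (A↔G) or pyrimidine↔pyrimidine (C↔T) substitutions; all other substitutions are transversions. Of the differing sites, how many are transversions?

2

Mismatches occur at site 2 (G/A, transition), site 8 (G/T, transversion), site 13 (A/C, transversion).
Of the 3 differences, 1 transition and 2 transversions, so the answer is 2.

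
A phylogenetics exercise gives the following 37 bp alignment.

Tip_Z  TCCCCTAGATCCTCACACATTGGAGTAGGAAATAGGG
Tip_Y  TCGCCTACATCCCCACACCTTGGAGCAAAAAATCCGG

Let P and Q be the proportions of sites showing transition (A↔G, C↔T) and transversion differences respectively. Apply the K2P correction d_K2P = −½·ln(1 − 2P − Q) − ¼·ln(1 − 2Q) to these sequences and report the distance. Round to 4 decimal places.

Mismatches occur at site 3 (C/G, transversion), site 8 (G/C, transversion), site 13 (T/C, transition), site 19 (A/C, transversion), site 26 (T/C, transition), site 28 (G/A, transition), site 29 (G/A, transition), site 34 (A/C, transversion), site 35 (G/C, transversion).
Of the 9 differences, 4 transitions and 5 transversions over 37 sites: P = 4/37 = 0.108108, Q = 5/37 = 0.135135.
d = −0.5·ln(0.648649) − 0.25·ln(0.729730) = −0.5·(-0.432864) − 0.25·(-0.315081) = 0.2952.

0.2952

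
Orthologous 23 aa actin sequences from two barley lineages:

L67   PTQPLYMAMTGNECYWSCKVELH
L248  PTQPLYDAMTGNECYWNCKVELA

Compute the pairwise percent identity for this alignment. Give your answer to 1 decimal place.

The sequences differ at positions 7 (M/D), 17 (S/N), 23 (H/A).
20 of the 23 sites match, so the percent identity is 20/23 × 100 = 87.0%.

87.0%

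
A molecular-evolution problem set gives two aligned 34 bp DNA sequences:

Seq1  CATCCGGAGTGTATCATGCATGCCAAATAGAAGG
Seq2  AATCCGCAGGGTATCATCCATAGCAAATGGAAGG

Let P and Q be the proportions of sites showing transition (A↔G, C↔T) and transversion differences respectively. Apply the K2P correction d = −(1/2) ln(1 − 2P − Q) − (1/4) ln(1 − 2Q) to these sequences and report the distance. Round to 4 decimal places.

Differing sites — 1:C/A (Tv); 7:G/C (Tv); 10:T/G (Tv); 18:G/C (Tv); 22:G/A (Ti); 23:C/G (Tv); 29:A/G (Ti).
Of the 7 differences, 2 transitions and 5 transversions over 34 sites: P = 2/34 = 0.058824, Q = 5/34 = 0.147059.
d = −0.5·ln(0.735293) − 0.25·ln(0.705882) = −0.5·(-0.307486) − 0.25·(-0.348307) = 0.2408.

0.2408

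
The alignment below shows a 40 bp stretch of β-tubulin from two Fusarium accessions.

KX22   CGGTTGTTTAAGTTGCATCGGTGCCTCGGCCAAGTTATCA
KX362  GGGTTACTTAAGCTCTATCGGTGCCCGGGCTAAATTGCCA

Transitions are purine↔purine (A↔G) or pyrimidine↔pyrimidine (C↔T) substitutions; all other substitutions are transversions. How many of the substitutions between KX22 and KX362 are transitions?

Mismatches occur at site 1 (C→G, transversion), site 6 (G→A, transition), site 7 (T→C, transition), site 13 (T→C, transition), site 15 (G→C, transversion), site 16 (C→T, transition), site 26 (T→C, transition), site 27 (C→G, transversion), site 31 (C→T, transition), site 34 (G→A, transition), site 37 (A→G, transition), site 38 (T→C, transition).
Of the 12 differences, 9 transitions and 3 transversions, so the answer is 9.

9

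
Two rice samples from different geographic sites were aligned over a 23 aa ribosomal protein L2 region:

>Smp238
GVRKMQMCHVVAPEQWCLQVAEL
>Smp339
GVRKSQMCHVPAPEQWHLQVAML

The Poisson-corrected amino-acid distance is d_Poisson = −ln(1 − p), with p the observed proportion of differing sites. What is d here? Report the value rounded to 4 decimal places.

The sequences differ at positions 5 (M/S), 11 (V/P), 17 (C/H), 22 (E/M).
p = 4/23 = 0.173913.
d = −ln(1 − 0.173913) = −ln(0.826087) = 0.1911.

0.1911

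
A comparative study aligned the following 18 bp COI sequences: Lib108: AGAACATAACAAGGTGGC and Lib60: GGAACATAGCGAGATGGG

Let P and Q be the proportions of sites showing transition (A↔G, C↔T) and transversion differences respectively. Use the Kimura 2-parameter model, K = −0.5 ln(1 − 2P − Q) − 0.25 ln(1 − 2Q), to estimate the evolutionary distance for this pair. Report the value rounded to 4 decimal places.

Differing sites — 1:A/G (Ti); 9:A/G (Ti); 11:A/G (Ti); 14:G/A (Ti); 18:C/G (Tv).
Of the 5 differences, 4 transitions and 1 transversion over 18 sites: P = 4/18 = 0.222222, Q = 1/18 = 0.055556.
d = −0.5·ln(0.500000) − 0.25·ln(0.888888) = −0.5·(-0.693147) − 0.25·(-0.117784) = 0.3760.

0.3760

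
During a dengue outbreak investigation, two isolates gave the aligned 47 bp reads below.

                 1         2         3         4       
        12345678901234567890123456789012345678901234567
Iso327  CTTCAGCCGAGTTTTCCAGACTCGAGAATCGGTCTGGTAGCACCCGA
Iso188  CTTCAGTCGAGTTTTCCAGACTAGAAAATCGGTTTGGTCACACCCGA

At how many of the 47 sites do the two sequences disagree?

Differing sites — 7:C/T; 23:C/A; 26:G/A; 34:C/T; 39:A/C; 40:G/A.
That gives 6 mismatches out of 47 aligned sites, so the Hamming distance is 6.

6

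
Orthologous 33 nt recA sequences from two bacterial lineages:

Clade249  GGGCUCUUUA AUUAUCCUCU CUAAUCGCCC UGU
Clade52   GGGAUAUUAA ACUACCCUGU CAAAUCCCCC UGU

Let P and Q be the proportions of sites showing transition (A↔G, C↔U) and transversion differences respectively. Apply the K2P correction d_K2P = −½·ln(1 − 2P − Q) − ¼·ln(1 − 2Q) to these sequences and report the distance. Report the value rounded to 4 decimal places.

0.2935

The sequences differ at positions 4 (C/A, transversion), 6 (C/A, transversion), 9 (U/A, transversion), 12 (U/C, transition), 15 (U/C, transition), 19 (C/G, transversion), 22 (U/A, transversion), 27 (G/C, transversion).
Of the 8 differences, 2 transitions and 6 transversions over 33 sites: P = 2/33 = 0.060606, Q = 6/33 = 0.181818.
d = −0.5·ln(0.696970) − 0.25·ln(0.636364) = −0.5·(-0.361013) − 0.25·(-0.451985) = 0.2935.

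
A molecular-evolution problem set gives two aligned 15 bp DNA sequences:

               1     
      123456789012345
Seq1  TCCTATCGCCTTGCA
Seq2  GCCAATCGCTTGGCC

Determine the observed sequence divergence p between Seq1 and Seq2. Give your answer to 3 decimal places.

Mismatches occur at site 1 (T→G), site 4 (T→A), site 10 (C→T), site 12 (T→G), site 15 (A→C).
There are 5 differences over 15 sites, so p = 5/15 = 0.333.

0.333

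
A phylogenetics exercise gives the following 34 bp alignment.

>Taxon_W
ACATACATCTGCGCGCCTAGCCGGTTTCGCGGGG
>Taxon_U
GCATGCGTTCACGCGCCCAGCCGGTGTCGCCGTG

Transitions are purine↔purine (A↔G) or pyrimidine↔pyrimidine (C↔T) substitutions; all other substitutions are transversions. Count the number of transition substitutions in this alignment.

The sequences differ at positions 1 (A/G, transition), 5 (A/G, transition), 7 (A/G, transition), 9 (C/T, transition), 10 (T/C, transition), 11 (G/A, transition), 18 (T/C, transition), 26 (T/G, transversion), 31 (G/C, transversion), 33 (G/T, transversion).
Of the 10 differences, 7 transitions and 3 transversions, so the answer is 7.

7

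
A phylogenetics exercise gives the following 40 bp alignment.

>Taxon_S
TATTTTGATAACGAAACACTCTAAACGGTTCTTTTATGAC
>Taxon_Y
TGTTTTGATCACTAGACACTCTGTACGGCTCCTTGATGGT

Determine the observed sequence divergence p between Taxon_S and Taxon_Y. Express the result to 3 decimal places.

The sequences differ at positions 2 (A/G), 10 (A/C), 13 (G/T), 15 (A/G), 23 (A/G), 24 (A/T), 29 (T/C), 32 (T/C), 35 (T/G), 39 (A/G), 40 (C/T).
There are 11 differences over 40 sites, so p = 11/40 = 0.275.

0.275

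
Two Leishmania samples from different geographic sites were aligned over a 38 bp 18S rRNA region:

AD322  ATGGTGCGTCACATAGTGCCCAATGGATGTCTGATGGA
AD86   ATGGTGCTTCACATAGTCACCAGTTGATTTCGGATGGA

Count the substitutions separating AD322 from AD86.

Differing sites — 8:G/T; 18:G/C; 19:C/A; 23:A/G; 25:G/T; 29:G/T; 32:T/G.
That gives 7 mismatches out of 38 aligned sites, so the Hamming distance is 7.

7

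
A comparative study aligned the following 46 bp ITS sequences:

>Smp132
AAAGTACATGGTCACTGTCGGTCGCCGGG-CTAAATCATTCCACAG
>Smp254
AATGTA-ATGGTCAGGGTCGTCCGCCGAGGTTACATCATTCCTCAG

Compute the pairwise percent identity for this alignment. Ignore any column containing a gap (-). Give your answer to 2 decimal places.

79.55%

Excluding the 2 gap columns leaves 44 comparable sites.
Differing sites — 3:A/T; 15:C/G; 16:T/G; 21:G/T; 22:T/C; 28:G/A; 31:C/T; 34:A/C; 43:A/T.
35 of the 44 comparable sites match, so the percent identity is 35/44 × 100 = 79.55%.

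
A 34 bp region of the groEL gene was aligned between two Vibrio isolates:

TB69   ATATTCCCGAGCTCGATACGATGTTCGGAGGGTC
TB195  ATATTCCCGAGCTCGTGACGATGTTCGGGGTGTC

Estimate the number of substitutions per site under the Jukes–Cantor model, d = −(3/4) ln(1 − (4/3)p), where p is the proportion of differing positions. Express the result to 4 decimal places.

0.1280

Differing sites — 16:A/T; 17:T/G; 29:A/G; 31:G/T.
p = 4/34 = 0.117647.
d = −0.75 · ln(1 − (4/3)·0.117647) = −0.75 · ln(0.843137) = −0.75 · (-0.170626) = 0.1280.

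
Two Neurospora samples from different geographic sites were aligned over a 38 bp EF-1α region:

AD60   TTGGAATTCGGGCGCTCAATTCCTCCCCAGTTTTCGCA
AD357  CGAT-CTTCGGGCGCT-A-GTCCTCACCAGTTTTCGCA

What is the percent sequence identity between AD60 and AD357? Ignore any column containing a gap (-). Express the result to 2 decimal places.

80.00%

Excluding the 3 gap columns leaves 35 comparable sites.
Differing sites — 1:T/C; 2:T/G; 3:G/A; 4:G/T; 6:A/C; 20:T/G; 26:C/A.
28 of the 35 comparable sites match, so the percent identity is 28/35 × 100 = 80.00%.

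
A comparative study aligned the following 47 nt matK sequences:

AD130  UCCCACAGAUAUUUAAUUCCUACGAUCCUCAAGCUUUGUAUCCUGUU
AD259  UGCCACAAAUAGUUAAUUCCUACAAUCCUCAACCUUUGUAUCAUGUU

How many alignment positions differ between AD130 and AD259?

The sequences differ at positions 2 (C/G), 8 (G/A), 12 (U/G), 24 (G/A), 33 (G/C), 43 (C/A).
That gives 6 mismatches out of 47 aligned sites, so the Hamming distance is 6.

6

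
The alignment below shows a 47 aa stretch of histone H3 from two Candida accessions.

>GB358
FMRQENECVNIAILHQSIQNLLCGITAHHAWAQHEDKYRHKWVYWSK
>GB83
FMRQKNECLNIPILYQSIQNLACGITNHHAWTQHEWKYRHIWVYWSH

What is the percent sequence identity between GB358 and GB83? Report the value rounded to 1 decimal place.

78.7%

The sequences differ at positions 5 (E/K), 9 (V/L), 12 (A/P), 15 (H/Y), 22 (L/A), 27 (A/N), 32 (A/T), 36 (D/W), 41 (K/I), 47 (K/H).
37 of the 47 sites match, so the percent identity is 37/47 × 100 = 78.7%.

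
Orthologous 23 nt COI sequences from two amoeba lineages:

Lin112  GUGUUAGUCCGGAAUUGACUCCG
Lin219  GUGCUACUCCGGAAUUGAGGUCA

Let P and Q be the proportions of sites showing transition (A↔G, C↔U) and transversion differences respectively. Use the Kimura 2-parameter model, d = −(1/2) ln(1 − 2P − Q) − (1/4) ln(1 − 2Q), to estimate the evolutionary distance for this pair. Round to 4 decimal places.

The sequences differ at positions 4 (U/C, transition), 7 (G/C, transversion), 19 (C/G, transversion), 20 (U/G, transversion), 21 (C/U, transition), 23 (G/A, transition).
Of the 6 differences, 3 transitions and 3 transversions over 23 sites: P = 3/23 = 0.130435, Q = 3/23 = 0.130435.
d = −0.5·ln(0.608695) − 0.25·ln(0.739130) = −0.5·(-0.496438) − 0.25·(-0.302281) = 0.3238.

0.3238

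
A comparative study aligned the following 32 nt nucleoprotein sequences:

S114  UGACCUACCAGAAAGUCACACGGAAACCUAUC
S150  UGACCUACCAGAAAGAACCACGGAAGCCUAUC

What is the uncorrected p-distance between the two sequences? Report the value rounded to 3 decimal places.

0.125

Mismatches occur at site 16 (U/A), site 17 (C/A), site 18 (A/C), site 26 (A/G).
There are 4 differences over 32 sites, so p = 4/32 = 0.125.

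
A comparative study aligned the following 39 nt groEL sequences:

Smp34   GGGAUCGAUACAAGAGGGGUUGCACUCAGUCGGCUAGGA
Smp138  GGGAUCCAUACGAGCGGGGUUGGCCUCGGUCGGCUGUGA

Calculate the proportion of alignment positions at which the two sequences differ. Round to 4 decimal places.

The sequences differ at positions 7 (G/C), 12 (A/G), 15 (A/C), 23 (C/G), 24 (A/C), 28 (A/G), 36 (A/G), 37 (G/U).
There are 8 differences over 39 sites, so p = 8/39 = 0.2051.

0.2051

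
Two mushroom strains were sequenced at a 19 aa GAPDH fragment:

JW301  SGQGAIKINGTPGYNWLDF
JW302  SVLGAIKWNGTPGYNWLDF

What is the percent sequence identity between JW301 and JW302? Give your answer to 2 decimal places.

Differing sites — 2:G/V; 3:Q/L; 8:I/W.
16 of the 19 sites match, so the percent identity is 16/19 × 100 = 84.21%.

84.21%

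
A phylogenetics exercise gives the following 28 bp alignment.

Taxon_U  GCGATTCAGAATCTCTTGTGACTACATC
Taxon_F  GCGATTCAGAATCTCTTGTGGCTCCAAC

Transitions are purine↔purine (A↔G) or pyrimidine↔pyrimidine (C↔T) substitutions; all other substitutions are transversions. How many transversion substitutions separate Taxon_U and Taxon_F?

Mismatches occur at site 21 (A→G, transition), site 24 (A→C, transversion), site 27 (T→A, transversion).
Of the 3 differences, 1 transition and 2 transversions, so the answer is 2.

2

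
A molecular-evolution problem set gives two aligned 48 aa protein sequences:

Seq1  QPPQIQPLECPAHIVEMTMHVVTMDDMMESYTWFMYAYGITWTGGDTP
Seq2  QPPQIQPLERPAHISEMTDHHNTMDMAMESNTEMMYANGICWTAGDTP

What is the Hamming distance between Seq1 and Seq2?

Differing sites — 10:C/R; 15:V/S; 19:M/D; 21:V/H; 22:V/N; 26:D/M; 27:M/A; 31:Y/N; 33:W/E; 34:F/M; 38:Y/N; 41:T/C; 44:G/A.
That gives 13 mismatches out of 48 aligned sites, so the Hamming distance is 13.

13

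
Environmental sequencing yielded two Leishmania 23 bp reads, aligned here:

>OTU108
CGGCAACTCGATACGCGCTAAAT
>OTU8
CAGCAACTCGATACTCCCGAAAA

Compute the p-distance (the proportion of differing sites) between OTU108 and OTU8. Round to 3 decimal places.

0.217

Differing sites — 2:G/A; 15:G/T; 17:G/C; 19:T/G; 23:T/A.
There are 5 differences over 23 sites, so p = 5/23 = 0.217.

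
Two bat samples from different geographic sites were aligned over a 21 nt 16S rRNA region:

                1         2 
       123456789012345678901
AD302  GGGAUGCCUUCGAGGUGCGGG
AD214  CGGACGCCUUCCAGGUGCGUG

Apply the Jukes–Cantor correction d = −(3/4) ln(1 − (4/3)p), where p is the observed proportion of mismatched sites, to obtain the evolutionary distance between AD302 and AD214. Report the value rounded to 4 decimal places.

0.2197

The sequences differ at positions 1 (G/C), 5 (U/C), 12 (G/C), 20 (G/U).
p = 4/21 = 0.190476.
d = −0.75 · ln(1 − (4/3)·0.190476) = −0.75 · ln(0.746032) = −0.75 · (-0.292987) = 0.2197.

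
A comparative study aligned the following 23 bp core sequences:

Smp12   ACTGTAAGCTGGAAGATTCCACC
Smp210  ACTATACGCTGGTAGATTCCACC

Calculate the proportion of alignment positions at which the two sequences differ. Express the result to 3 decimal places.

0.130

The sequences differ at positions 4 (G/A), 7 (A/C), 13 (A/T).
There are 3 differences over 23 sites, so p = 3/23 = 0.130.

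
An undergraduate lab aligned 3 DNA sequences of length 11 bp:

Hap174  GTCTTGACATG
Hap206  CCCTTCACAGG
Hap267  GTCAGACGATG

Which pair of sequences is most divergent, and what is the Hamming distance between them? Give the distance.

8

Pairwise Hamming distances:
  Hap174 vs Hap206: 4
  Hap174 vs Hap267: 5
  Hap206 vs Hap267: 8
The largest is 8, between Hap206 and Hap267.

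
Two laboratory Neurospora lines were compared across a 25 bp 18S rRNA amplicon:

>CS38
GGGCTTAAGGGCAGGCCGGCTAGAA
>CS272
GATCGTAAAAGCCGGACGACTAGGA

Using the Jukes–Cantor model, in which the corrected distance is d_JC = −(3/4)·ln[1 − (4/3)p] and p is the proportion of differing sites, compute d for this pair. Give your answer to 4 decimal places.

Differing sites — 2:G/A; 3:G/T; 5:T/G; 9:G/A; 10:G/A; 13:A/C; 16:C/A; 19:G/A; 24:A/G.
p = 9/25 = 0.360000.
d = −0.75 · ln(1 − (4/3)·0.360000) = −0.75 · ln(0.520000) = −0.75 · (-0.653926) = 0.4904.

0.4904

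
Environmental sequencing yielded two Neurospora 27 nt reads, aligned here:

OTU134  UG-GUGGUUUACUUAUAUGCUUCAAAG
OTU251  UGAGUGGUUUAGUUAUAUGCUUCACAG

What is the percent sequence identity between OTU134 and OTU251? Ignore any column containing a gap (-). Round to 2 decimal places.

92.31%

Excluding the 1 gap column leaves 26 comparable sites.
Mismatches occur at site 12 (C/G), site 25 (A/C).
24 of the 26 comparable sites match, so the percent identity is 24/26 × 100 = 92.31%.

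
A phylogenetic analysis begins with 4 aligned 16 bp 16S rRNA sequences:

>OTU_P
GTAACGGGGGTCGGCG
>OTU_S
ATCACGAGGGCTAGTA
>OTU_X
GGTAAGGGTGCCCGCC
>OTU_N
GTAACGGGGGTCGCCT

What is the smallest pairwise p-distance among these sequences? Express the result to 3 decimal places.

Pairwise Hamming distances:
  OTU_P vs OTU_S: 8
  OTU_P vs OTU_X: 7
  OTU_P vs OTU_N: 2
  OTU_S vs OTU_X: 10
  OTU_S vs OTU_N: 9
  OTU_X vs OTU_N: 8
The smallest is 2 mismatches, between OTU_P and OTU_N; p = 2/16 = 0.125.

0.125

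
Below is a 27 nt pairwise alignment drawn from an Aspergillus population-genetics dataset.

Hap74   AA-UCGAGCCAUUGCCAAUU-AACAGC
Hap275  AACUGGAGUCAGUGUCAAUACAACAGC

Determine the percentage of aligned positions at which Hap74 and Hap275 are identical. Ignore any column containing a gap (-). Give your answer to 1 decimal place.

80.0%

Excluding the 2 gap columns leaves 25 comparable sites.
The sequences differ at positions 5 (C/G), 9 (C/U), 12 (U/G), 15 (C/U), 20 (U/A).
20 of the 25 comparable sites match, so the percent identity is 20/25 × 100 = 80.0%.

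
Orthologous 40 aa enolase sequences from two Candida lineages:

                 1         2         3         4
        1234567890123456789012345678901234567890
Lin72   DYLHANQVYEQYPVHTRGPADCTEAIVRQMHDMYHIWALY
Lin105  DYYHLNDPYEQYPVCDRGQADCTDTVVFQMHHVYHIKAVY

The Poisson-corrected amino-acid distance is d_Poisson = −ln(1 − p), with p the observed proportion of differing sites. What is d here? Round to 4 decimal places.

The sequences differ at positions 3 (L/Y), 5 (A/L), 7 (Q/D), 8 (V/P), 15 (H/C), 16 (T/D), 19 (P/Q), 24 (E/D), 25 (A/T), 26 (I/V), 28 (R/F), 32 (D/H), 33 (M/V), 37 (W/K), 39 (L/V).
p = 15/40 = 0.375000.
d = −ln(1 − 0.375000) = −ln(0.625000) = 0.4700.

0.4700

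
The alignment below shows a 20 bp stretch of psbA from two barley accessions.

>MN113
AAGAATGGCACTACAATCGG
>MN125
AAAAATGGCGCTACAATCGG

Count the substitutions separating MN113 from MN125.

Differing sites — 3:G/A; 10:A/G.
That gives 2 mismatches out of 20 aligned sites, so the Hamming distance is 2.

2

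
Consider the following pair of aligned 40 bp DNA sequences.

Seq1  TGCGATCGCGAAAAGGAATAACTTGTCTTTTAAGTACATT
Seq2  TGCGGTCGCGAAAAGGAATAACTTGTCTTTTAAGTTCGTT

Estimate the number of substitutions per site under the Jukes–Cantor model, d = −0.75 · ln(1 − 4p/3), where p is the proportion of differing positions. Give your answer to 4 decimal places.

The sequences differ at positions 5 (A/G), 36 (A/T), 38 (A/G).
p = 3/40 = 0.075000.
d = −0.75 · ln(1 − (4/3)·0.075000) = −0.75 · ln(0.900000) = −0.75 · (-0.105361) = 0.0790.

0.0790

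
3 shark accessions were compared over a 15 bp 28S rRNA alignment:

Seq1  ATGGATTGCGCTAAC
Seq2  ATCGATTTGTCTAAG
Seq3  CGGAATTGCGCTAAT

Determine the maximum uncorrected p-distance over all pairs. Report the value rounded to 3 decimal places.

0.533

Pairwise Hamming distances:
  Seq1 vs Seq2: 5
  Seq1 vs Seq3: 4
  Seq2 vs Seq3: 8
The largest is 8 mismatches, between Seq2 and Seq3; p = 8/15 = 0.533.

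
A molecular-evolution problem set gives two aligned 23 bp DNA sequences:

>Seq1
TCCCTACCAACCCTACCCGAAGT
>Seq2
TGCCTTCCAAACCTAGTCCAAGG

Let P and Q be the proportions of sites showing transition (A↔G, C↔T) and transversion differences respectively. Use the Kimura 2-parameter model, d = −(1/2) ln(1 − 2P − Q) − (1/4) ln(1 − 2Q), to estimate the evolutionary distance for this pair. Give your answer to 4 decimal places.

Differing sites — 2:C/G (Tv); 6:A/T (Tv); 11:C/A (Tv); 16:C/G (Tv); 17:C/T (Ti); 19:G/C (Tv); 23:T/G (Tv).
Of the 7 differences, 1 transition and 6 transversions over 23 sites: P = 1/23 = 0.043478, Q = 6/23 = 0.260870.
d = −0.5·ln(0.652174) − 0.25·ln(0.478260) = −0.5·(-0.427444) − 0.25·(-0.737601) = 0.3981.

0.3981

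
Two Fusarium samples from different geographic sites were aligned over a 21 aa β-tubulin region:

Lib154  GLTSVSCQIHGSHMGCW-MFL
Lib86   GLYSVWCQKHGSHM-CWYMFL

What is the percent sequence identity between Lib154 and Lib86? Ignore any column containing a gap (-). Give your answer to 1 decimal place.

Excluding the 2 gap columns leaves 19 comparable sites.
Mismatches occur at site 3 (T→Y), site 6 (S→W), site 9 (I→K).
16 of the 19 comparable sites match, so the percent identity is 16/19 × 100 = 84.2%.

84.2%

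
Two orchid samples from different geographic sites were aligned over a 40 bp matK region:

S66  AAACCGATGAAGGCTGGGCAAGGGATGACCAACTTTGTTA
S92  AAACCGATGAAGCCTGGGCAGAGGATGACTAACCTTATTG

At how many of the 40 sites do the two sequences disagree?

7

Differing sites — 13:G/C; 21:A/G; 22:G/A; 30:C/T; 34:T/C; 37:G/A; 40:A/G.
That gives 7 mismatches out of 40 aligned sites, so the Hamming distance is 7.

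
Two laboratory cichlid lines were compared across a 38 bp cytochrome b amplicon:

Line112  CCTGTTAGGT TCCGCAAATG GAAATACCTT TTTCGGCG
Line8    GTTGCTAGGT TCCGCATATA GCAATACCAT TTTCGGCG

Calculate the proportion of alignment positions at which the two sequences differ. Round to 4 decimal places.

The sequences differ at positions 1 (C/G), 2 (C/T), 5 (T/C), 17 (A/T), 20 (G/A), 22 (A/C), 29 (T/A).
There are 7 differences over 38 sites, so p = 7/38 = 0.1842.

0.1842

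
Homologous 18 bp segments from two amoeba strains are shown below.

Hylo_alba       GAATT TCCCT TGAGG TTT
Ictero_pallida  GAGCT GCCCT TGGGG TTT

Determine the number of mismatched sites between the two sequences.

4

Mismatches occur at site 3 (A/G), site 4 (T/C), site 6 (T/G), site 13 (A/G).
That gives 4 mismatches out of 18 aligned sites, so the Hamming distance is 4.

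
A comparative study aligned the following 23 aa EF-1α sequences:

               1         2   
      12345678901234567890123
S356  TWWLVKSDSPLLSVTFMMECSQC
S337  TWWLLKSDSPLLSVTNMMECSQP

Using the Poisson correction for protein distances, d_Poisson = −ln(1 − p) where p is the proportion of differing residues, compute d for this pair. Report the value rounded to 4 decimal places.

Differing sites — 5:V/L; 16:F/N; 23:C/P.
p = 3/23 = 0.130435.
d = −ln(1 − 0.130435) = −ln(0.869565) = 0.1398.

0.1398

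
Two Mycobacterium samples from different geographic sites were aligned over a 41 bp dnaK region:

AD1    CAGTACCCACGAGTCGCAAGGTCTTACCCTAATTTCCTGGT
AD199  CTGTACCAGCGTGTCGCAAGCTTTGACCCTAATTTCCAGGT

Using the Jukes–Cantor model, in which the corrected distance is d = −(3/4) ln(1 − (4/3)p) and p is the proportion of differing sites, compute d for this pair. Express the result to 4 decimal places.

0.2260

The sequences differ at positions 2 (A/T), 8 (C/A), 9 (A/G), 12 (A/T), 21 (G/C), 23 (C/T), 25 (T/G), 38 (T/A).
p = 8/41 = 0.195122.
d = −0.75 · ln(1 − (4/3)·0.195122) = −0.75 · ln(0.739837) = −0.75 · (-0.301325) = 0.2260.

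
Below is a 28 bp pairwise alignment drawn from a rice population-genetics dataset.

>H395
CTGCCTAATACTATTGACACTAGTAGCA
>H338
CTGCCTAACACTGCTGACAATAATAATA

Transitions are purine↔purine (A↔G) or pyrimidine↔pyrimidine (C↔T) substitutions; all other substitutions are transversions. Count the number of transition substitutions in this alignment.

6

Differing sites — 9:T/C (Ti); 13:A/G (Ti); 14:T/C (Ti); 20:C/A (Tv); 23:G/A (Ti); 26:G/A (Ti); 27:C/T (Ti).
Of the 7 differences, 6 transitions and 1 transversion, so the answer is 6.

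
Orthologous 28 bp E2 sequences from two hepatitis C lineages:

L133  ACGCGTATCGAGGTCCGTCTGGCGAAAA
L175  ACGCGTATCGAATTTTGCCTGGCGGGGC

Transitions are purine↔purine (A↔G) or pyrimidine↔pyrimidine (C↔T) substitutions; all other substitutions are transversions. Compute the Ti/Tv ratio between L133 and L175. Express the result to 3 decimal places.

The sequences differ at positions 12 (G/A, transition), 13 (G/T, transversion), 15 (C/T, transition), 16 (C/T, transition), 18 (T/C, transition), 25 (A/G, transition), 26 (A/G, transition), 27 (A/G, transition), 28 (A/C, transversion).
Of the 9 differences, 7 transitions and 2 transversions, so Ti/Tv = 7/2 = 3.500.

3.500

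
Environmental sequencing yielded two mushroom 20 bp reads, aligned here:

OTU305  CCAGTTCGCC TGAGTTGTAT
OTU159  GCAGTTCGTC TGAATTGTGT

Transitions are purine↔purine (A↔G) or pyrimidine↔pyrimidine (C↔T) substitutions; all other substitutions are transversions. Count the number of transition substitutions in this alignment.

Differing sites — 1:C/G (Tv); 9:C/T (Ti); 14:G/A (Ti); 19:A/G (Ti).
Of the 4 differences, 3 transitions and 1 transversion, so the answer is 3.

3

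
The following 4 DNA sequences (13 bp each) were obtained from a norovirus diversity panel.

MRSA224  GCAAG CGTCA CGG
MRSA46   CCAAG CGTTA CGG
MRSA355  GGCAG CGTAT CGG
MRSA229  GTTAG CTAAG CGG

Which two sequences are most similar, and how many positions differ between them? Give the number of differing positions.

2

Pairwise Hamming distances:
  MRSA224 vs MRSA46: 2
  MRSA224 vs MRSA355: 4
  MRSA224 vs MRSA229: 6
  MRSA46 vs MRSA355: 5
  MRSA46 vs MRSA229: 7
  MRSA355 vs MRSA229: 5
The smallest is 2, between MRSA224 and MRSA46.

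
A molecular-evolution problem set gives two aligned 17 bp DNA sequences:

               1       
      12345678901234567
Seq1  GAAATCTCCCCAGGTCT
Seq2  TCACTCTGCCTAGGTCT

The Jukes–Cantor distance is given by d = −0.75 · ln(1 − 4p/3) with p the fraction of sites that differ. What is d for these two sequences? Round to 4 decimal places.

The sequences differ at positions 1 (G/T), 2 (A/C), 4 (A/C), 8 (C/G), 11 (C/T).
p = 5/17 = 0.294118.
d = −0.75 · ln(1 − (4/3)·0.294118) = −0.75 · ln(0.607843) = −0.75 · (-0.497839) = 0.3734.

0.3734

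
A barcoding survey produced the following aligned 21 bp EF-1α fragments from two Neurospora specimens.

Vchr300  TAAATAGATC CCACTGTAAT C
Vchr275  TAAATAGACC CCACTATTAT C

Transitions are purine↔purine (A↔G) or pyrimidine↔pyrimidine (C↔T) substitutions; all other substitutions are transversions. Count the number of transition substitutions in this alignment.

2

Differing sites — 9:T/C (Ti); 16:G/A (Ti); 18:A/T (Tv).
Of the 3 differences, 2 transitions and 1 transversion, so the answer is 2.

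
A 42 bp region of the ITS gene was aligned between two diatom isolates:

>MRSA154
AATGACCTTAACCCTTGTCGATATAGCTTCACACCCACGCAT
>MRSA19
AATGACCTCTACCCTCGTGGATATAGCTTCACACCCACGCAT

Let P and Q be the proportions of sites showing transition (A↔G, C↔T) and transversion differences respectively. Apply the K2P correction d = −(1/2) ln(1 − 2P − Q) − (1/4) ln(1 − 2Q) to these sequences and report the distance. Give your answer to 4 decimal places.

Mismatches occur at site 9 (T↔C, transition), site 10 (A↔T, transversion), site 16 (T↔C, transition), site 19 (C↔G, transversion).
Of the 4 differences, 2 transitions and 2 transversions over 42 sites: P = 2/42 = 0.047619, Q = 2/42 = 0.047619.
d = −0.5·ln(0.857143) − 0.25·ln(0.904762) = −0.5·(-0.154151) − 0.25·(-0.100083) = 0.1021.

0.1021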